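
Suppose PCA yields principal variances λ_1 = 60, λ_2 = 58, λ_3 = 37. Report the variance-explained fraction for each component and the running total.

Step 1 — total variance = trace(Sigma) = Σ λ_i = 60 + 58 + 37 = 155.

Step 2 — fraction explained by component i = λ_i / Σ λ:
  PC1: 60/155 = 0.3871
  PC2: 58/155 = 0.3742
  PC3: 37/155 = 0.2387

Step 3 — cumulative fraction after k components = (λ_1 + ... + λ_k) / Σ λ:
  k = 1: 60/155 = 0.3871
  k = 2: (60 + 58)/155 = 118/155 = 0.7613
  k = 3: (60 + 58 + 37)/155 = 155/155 = 1

Summary (fraction, with percent):

explained: PC1 0.3871 (38.71%), PC2 0.3742 (37.42%), PC3 0.2387 (23.87%);  cumulative: 0.3871, 0.7613, 1


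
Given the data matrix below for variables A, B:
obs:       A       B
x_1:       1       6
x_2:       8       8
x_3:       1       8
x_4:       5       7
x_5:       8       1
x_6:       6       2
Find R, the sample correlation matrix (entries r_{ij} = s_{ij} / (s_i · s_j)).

Step 1 — column means:
  mean(A) = (1 + 8 + 1 + 5 + 8 + 6) / 6 = 29/6 = 4.8333
  mean(B) = (6 + 8 + 8 + 7 + 1 + 2) / 6 = 32/6 = 5.3333

Step 2 — sample variances and covariances s[i,j] = (1/(n-1)) · Σ_k (x_{k,i} - mean_i) · (x_{k,j} - mean_j), with n-1 = 5:
  s[A,A] = ((-3.8333)·(-3.8333) + (3.1667)·(3.1667) + (-3.8333)·(-3.8333) + (0.1667)·(0.1667) + (3.1667)·(3.1667) + (1.1667)·(1.1667)) / 5 = 50.8333/5 = 10.1667
  s[A,B] = ((-3.8333)·(0.6667) + (3.1667)·(2.6667) + (-3.8333)·(2.6667) + (0.1667)·(1.6667) + (3.1667)·(-4.3333) + (1.1667)·(-3.3333)) / 5 = -21.6667/5 = -4.3333
  s[B,B] = ((0.6667)·(0.6667) + (2.6667)·(2.6667) + (2.6667)·(2.6667) + (1.6667)·(1.6667) + (-4.3333)·(-4.3333) + (-3.3333)·(-3.3333)) / 5 = 47.3333/5 = 9.4667
  Sample standard deviations s_i = √(s[i,i]):
  s(A) = √(10.1667) = 3.1885
  s(B) = √(9.4667) = 3.0768

Step 3 — r_{ij} = s_{ij} / (s_i · s_j):
  r[A,A] = 1 (diagonal).
  r[A,B] = -4.3333 / (3.1885 · 3.0768) = -4.3333 / 9.8104 = -0.4417
  r[B,B] = 1 (diagonal).

R is symmetric with unit diagonal. Assembling:

R = [[1, -0.4417],
 [-0.4417, 1]]


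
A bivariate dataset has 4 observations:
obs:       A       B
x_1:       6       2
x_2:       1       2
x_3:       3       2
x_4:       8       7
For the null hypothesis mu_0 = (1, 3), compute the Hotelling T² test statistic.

Step 1 — sample mean vector:
  mean(A) = (6 + 1 + 3 + 8) / 4 = 18/4 = 4.5
  mean(B) = (2 + 2 + 2 + 7) / 4 = 13/4 = 3.25
  x̄ = (4.5, 3.25),  deviation x̄ - mu_0 = (4.5, 3.25) - (1, 3) = (3.5, 0.25).

Step 2 — sample covariance matrix, S[i,j] = (1/(n-1)) · Σ_k (x_{k,i} - mean_i) · (x_{k,j} - mean_j), divisor n-1 = 3:
  S[A,A] = ((1.5)·(1.5) + (-3.5)·(-3.5) + (-1.5)·(-1.5) + (3.5)·(3.5)) / 3 = 29/3 = 9.6667
  S[A,B] = ((1.5)·(-1.25) + (-3.5)·(-1.25) + (-1.5)·(-1.25) + (3.5)·(3.75)) / 3 = 17.5/3 = 5.8333
  S[B,B] = ((-1.25)·(-1.25) + (-1.25)·(-1.25) + (-1.25)·(-1.25) + (3.75)·(3.75)) / 3 = 18.75/3 = 6.25
  S = [[9.6667, 5.8333],
 [5.8333, 6.25]].

Step 3 — invert S. det(S) = 9.6667·6.25 - (5.8333)² = 26.3889.
  S^{-1} = (1/det) · [[d, -b], [-b, a]] = [[0.2368, -0.2211],
 [-0.2211, 0.3663]].

Step 4 — quadratic form (x̄ - mu_0)^T · S^{-1} · (x̄ - mu_0):
  S^{-1} · (x̄ - mu_0) = (0.7737, -0.6821),
  (x̄ - mu_0)^T · [...] = (3.5)·(0.7737) + (0.25)·(-0.6821) = 2.5374.

Step 5 — scale by n: T² = 4 · 2.5374 = 10.1495.

T² ≈ 10.1495


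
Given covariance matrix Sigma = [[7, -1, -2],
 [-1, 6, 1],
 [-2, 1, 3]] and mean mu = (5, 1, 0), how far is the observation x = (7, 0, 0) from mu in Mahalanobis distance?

Step 1 — centre the observation: (x - mu) = (2, -1, 0).

Step 2 — invert Sigma (cofactor / det for 3×3, or solve directly):
  Sigma^{-1} = [[0.1771, 0.0104, 0.1146],
 [0.0104, 0.1771, -0.0521],
 [0.1146, -0.0521, 0.4271]].

Step 3 — form the quadratic (x - mu)^T · Sigma^{-1} · (x - mu):
  Sigma^{-1} · (x - mu) = (0.3437, -0.1562, 0.2812).
  (x - mu)^T · [Sigma^{-1} · (x - mu)] = (2)·(0.3437) + (-1)·(-0.1562) + (0)·(0.2812) = 0.8437.

Step 4 — take square root: d = √(0.8437) ≈ 0.9186.

d(x, mu) = √(0.8437) ≈ 0.9186


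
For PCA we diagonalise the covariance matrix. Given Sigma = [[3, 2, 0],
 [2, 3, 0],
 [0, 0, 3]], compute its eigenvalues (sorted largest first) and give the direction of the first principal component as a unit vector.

Step 1 — characteristic polynomial p(λ) = det(λI - Sigma) = λ³ - tr·λ² + c_1·λ - det, where tr = trace, c_1 = sum of the principal 2×2 minors, det = det(Sigma):
  tr = 3 + 3 + 3 = 9,
  c_1 = (3·3 - (2)²) + (3·3 - (0)²) + (3·3 - (0)²) = 5 + 9 + 9 = 23,
  det = 3·(3·3 - (0)²) - (2)·((2)·3 - (0)·(0)) + (0)·((2)·(0) - 3·(0)) = 3·(9) - (2)·(6) + (0)·(0) = 15.
  So p(λ) = λ³ - 9λ² + 23λ - 15.
Step 2 — look for an integer root (rational root theorem: any rational root is an integer divisor of 15). Testing λ = 1:
  p(1) = 1 - 9 + 23 - 15 = 0  ✓
  Dividing out (λ - 1): p(λ) = (λ - 1)(λ² - 8λ + 15).
Step 3 — remaining eigenvalues from the quadratic λ² - 8λ + 15 = 0:
  Δ = 8² - 4·15 = 64 - 60 = 4,  λ = (8 ± √4)/2 = (8 ± 2)/2 = 5 or 3.
  Sorted: λ_1 = 5,  λ_2 = 3,  λ_3 = 1  (check: sum = 9 = tr ✓).

Step 4 — unit eigenvector for λ_1 = 5: v spans the null space of (Sigma - λ_1 I), whose rows are
  r_1 = (-2, 2, 0),  r_2 = (2, -2, 0),  r_3 = (0, 0, -2).
  v is orthogonal to every row, so take v ∝ r_1 × r_3 = ((2)·(-2) - (0)·(0), (0)·(0) - (-2)·(-2), (-2)·(0) - (2)·(0)) = (-4, -4, 0).
  Rescale (divide by 4; multiply by -1 so the first nonzero entry is positive): u = (1, 1, 0).
  ||u|| = √((1)² + (1)² + (0)²) = √(2) ≈ 1.4142,  v_1 = u/||u|| ≈ (0.7071, 0.7071, 0) (||v_1|| = 1).

λ_1 = 5,  λ_2 = 3,  λ_3 = 1;  v_1 ≈ (0.7071, 0.7071, 0)


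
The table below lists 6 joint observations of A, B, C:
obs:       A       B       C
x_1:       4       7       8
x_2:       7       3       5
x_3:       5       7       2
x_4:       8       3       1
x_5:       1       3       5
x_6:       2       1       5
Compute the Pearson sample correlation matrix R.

Step 1 — column means:
  mean(A) = (4 + 7 + 5 + 8 + 1 + 2) / 6 = 27/6 = 4.5
  mean(B) = (7 + 3 + 7 + 3 + 3 + 1) / 6 = 24/6 = 4
  mean(C) = (8 + 5 + 2 + 1 + 5 + 5) / 6 = 26/6 = 4.3333

Step 2 — sample variances and covariances s[i,j] = (1/(n-1)) · Σ_k (x_{k,i} - mean_i) · (x_{k,j} - mean_j), with n-1 = 5:
  s[A,A] = ((-0.5)·(-0.5) + (2.5)·(2.5) + (0.5)·(0.5) + (3.5)·(3.5) + (-3.5)·(-3.5) + (-2.5)·(-2.5)) / 5 = 37.5/5 = 7.5
  s[A,B] = ((-0.5)·(3) + (2.5)·(-1) + (0.5)·(3) + (3.5)·(-1) + (-3.5)·(-1) + (-2.5)·(-3)) / 5 = 5/5 = 1
  s[A,C] = ((-0.5)·(3.6667) + (2.5)·(0.6667) + (0.5)·(-2.3333) + (3.5)·(-3.3333) + (-3.5)·(0.6667) + (-2.5)·(0.6667)) / 5 = -17/5 = -3.4
  s[B,B] = ((3)·(3) + (-1)·(-1) + (3)·(3) + (-1)·(-1) + (-1)·(-1) + (-3)·(-3)) / 5 = 30/5 = 6
  s[B,C] = ((3)·(3.6667) + (-1)·(0.6667) + (3)·(-2.3333) + (-1)·(-3.3333) + (-1)·(0.6667) + (-3)·(0.6667)) / 5 = 4/5 = 0.8
  s[C,C] = ((3.6667)·(3.6667) + (0.6667)·(0.6667) + (-2.3333)·(-2.3333) + (-3.3333)·(-3.3333) + (0.6667)·(0.6667) + (0.6667)·(0.6667)) / 5 = 31.3333/5 = 6.2667
  Sample standard deviations s_i = √(s[i,i]):
  s(A) = √(7.5) = 2.7386
  s(B) = √(6) = 2.4495
  s(C) = √(6.2667) = 2.5033

Step 3 — r_{ij} = s_{ij} / (s_i · s_j):
  r[A,A] = 1 (diagonal).
  r[A,B] = 1 / (2.7386 · 2.4495) = 1 / 6.7082 = 0.1491
  r[A,C] = -3.4 / (2.7386 · 2.5033) = -3.4 / 6.8557 = -0.4959
  r[B,B] = 1 (diagonal).
  r[B,C] = 0.8 / (2.4495 · 2.5033) = 0.8 / 6.1319 = 0.1305
  r[C,C] = 1 (diagonal).

R is symmetric with unit diagonal. Assembling:

R = [[1, 0.1491, -0.4959],
 [0.1491, 1, 0.1305],
 [-0.4959, 0.1305, 1]]


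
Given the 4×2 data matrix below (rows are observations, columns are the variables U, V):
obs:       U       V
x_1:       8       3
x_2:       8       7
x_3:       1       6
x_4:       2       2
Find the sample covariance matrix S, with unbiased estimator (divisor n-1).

Step 1 — column means:
  mean(U) = (8 + 8 + 1 + 2) / 4 = 19/4 = 4.75
  mean(V) = (3 + 7 + 6 + 2) / 4 = 18/4 = 4.5

Step 2 — sample covariance S[i,j] = (1/(n-1)) · Σ_k (x_{k,i} - mean_i) · (x_{k,j} - mean_j), with n-1 = 3.
  S[U,U] = ((3.25)·(3.25) + (3.25)·(3.25) + (-3.75)·(-3.75) + (-2.75)·(-2.75)) / 3 = 42.75/3 = 14.25
  S[U,V] = ((3.25)·(-1.5) + (3.25)·(2.5) + (-3.75)·(1.5) + (-2.75)·(-2.5)) / 3 = 4.5/3 = 1.5
  S[V,V] = ((-1.5)·(-1.5) + (2.5)·(2.5) + (1.5)·(1.5) + (-2.5)·(-2.5)) / 3 = 17/3 = 5.6667

S is symmetric (S[j,i] = S[i,j]). Assembling:

S = [[14.25, 1.5],
 [1.5, 5.6667]]


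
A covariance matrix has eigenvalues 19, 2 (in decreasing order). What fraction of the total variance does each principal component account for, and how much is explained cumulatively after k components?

Step 1 — total variance = trace(Sigma) = Σ λ_i = 19 + 2 = 21.

Step 2 — fraction explained by component i = λ_i / Σ λ:
  PC1: 19/21 = 0.9048
  PC2: 2/21 = 0.0952

Step 3 — cumulative fraction after k components = (λ_1 + ... + λ_k) / Σ λ:
  k = 1: 19/21 = 0.9048
  k = 2: (19 + 2)/21 = 21/21 = 1

Summary (fraction, with percent):

explained: PC1 0.9048 (90.48%), PC2 0.0952 (9.52%);  cumulative: 0.9048, 1


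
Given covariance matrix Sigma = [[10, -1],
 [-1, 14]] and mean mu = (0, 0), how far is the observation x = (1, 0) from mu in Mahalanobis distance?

Step 1 — centre the observation: (x - mu) = (1, 0).

Step 2 — invert Sigma. det(Sigma) = 10·14 - (-1)² = 139.
  Sigma^{-1} = (1/det) · [[d, -b], [-b, a]] = [[0.1007, 0.0072],
 [0.0072, 0.0719]].

Step 3 — form the quadratic (x - mu)^T · Sigma^{-1} · (x - mu):
  Sigma^{-1} · (x - mu) = (0.1007, 0.0072).
  (x - mu)^T · [Sigma^{-1} · (x - mu)] = (1)·(0.1007) + (0)·(0.0072) = 0.1007.

Step 4 — take square root: d = √(0.1007) ≈ 0.3174.

d(x, mu) = √(0.1007) ≈ 0.3174


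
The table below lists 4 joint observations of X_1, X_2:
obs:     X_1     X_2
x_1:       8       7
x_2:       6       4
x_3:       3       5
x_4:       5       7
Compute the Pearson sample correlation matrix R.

Step 1 — column means:
  mean(X_1) = (8 + 6 + 3 + 5) / 4 = 22/4 = 5.5
  mean(X_2) = (7 + 4 + 5 + 7) / 4 = 23/4 = 5.75

Step 2 — sample variances and covariances s[i,j] = (1/(n-1)) · Σ_k (x_{k,i} - mean_i) · (x_{k,j} - mean_j), with n-1 = 3:
  s[X_1,X_1] = ((2.5)·(2.5) + (0.5)·(0.5) + (-2.5)·(-2.5) + (-0.5)·(-0.5)) / 3 = 13/3 = 4.3333
  s[X_1,X_2] = ((2.5)·(1.25) + (0.5)·(-1.75) + (-2.5)·(-0.75) + (-0.5)·(1.25)) / 3 = 3.5/3 = 1.1667
  s[X_2,X_2] = ((1.25)·(1.25) + (-1.75)·(-1.75) + (-0.75)·(-0.75) + (1.25)·(1.25)) / 3 = 6.75/3 = 2.25
  Sample standard deviations s_i = √(s[i,i]):
  s(X_1) = √(4.3333) = 2.0817
  s(X_2) = √(2.25) = 1.5

Step 3 — r_{ij} = s_{ij} / (s_i · s_j):
  r[X_1,X_1] = 1 (diagonal).
  r[X_1,X_2] = 1.1667 / (2.0817 · 1.5) = 1.1667 / 3.1225 = 0.3736
  r[X_2,X_2] = 1 (diagonal).

R is symmetric with unit diagonal. Assembling:

R = [[1, 0.3736],
 [0.3736, 1]]


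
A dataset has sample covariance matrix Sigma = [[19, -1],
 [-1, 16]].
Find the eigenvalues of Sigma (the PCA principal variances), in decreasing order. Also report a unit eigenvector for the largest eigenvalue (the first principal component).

Step 1 — characteristic polynomial of 2×2 Sigma:
  det(Sigma - λI) = λ² - trace · λ + det = 0.
  trace = 19 + 16 = 35, det = 19·16 - (-1)² = 303.
Step 2 — discriminant:
  Δ = trace² - 4·det = 1225 - 1212 = 13.
Step 3 — eigenvalues:
  λ = (trace ± √Δ)/2 = (35 ± 3.6056)/2,
  λ_1 = 19.3028,  λ_2 = 15.6972.

Step 4 — unit eigenvector for λ_1: solve (Sigma - λ_1 I)v = 0. First row:
  (19 - 19.3028)·v_x + (-1)·v_y = 0, i.e. (-0.3028)·v_x + (-1)·v_y = 0,
  so v ∝ (b, λ_1 - a) = (-1, 0.3028); multiply by -1 so the first entry is positive: u = (1, -0.3028).
  ||u|| = √((1)² + (-0.3028)²) = √(1.0917) ≈ 1.0448,
  v_1 = u/||u|| ≈ (0.9571, -0.2898) (||v_1|| = 1).

λ_1 = 19.3028,  λ_2 = 15.6972;  v_1 ≈ (0.9571, -0.2898)


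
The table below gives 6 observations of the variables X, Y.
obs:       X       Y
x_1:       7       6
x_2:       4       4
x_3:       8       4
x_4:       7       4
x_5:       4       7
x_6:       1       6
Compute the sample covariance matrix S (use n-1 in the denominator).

Step 1 — column means:
  mean(X) = (7 + 4 + 8 + 7 + 4 + 1) / 6 = 31/6 = 5.1667
  mean(Y) = (6 + 4 + 4 + 4 + 7 + 6) / 6 = 31/6 = 5.1667

Step 2 — sample covariance S[i,j] = (1/(n-1)) · Σ_k (x_{k,i} - mean_i) · (x_{k,j} - mean_j), with n-1 = 5.
  S[X,X] = ((1.8333)·(1.8333) + (-1.1667)·(-1.1667) + (2.8333)·(2.8333) + (1.8333)·(1.8333) + (-1.1667)·(-1.1667) + (-4.1667)·(-4.1667)) / 5 = 34.8333/5 = 6.9667
  S[X,Y] = ((1.8333)·(0.8333) + (-1.1667)·(-1.1667) + (2.8333)·(-1.1667) + (1.8333)·(-1.1667) + (-1.1667)·(1.8333) + (-4.1667)·(0.8333)) / 5 = -8.1667/5 = -1.6333
  S[Y,Y] = ((0.8333)·(0.8333) + (-1.1667)·(-1.1667) + (-1.1667)·(-1.1667) + (-1.1667)·(-1.1667) + (1.8333)·(1.8333) + (0.8333)·(0.8333)) / 5 = 8.8333/5 = 1.7667

S is symmetric (S[j,i] = S[i,j]). Assembling:

S = [[6.9667, -1.6333],
 [-1.6333, 1.7667]]


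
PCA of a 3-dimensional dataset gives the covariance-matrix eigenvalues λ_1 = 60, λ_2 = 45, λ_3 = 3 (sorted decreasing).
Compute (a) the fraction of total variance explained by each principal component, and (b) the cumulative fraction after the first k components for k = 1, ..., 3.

Step 1 — total variance = trace(Sigma) = Σ λ_i = 60 + 45 + 3 = 108.

Step 2 — fraction explained by component i = λ_i / Σ λ:
  PC1: 60/108 = 0.5556
  PC2: 45/108 = 0.4167
  PC3: 3/108 = 0.0278

Step 3 — cumulative fraction after k components = (λ_1 + ... + λ_k) / Σ λ:
  k = 1: 60/108 = 0.5556
  k = 2: (60 + 45)/108 = 105/108 = 0.9722
  k = 3: (60 + 45 + 3)/108 = 108/108 = 1

Summary (fraction, with percent):

explained: PC1 0.5556 (55.56%), PC2 0.4167 (41.67%), PC3 0.0278 (2.78%);  cumulative: 0.5556, 0.9722, 1


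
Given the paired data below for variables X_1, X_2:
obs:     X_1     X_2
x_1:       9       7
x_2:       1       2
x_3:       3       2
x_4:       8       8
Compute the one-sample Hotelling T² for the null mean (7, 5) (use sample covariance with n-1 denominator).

Step 1 — sample mean vector:
  mean(X_1) = (9 + 1 + 3 + 8) / 4 = 21/4 = 5.25
  mean(X_2) = (7 + 2 + 2 + 8) / 4 = 19/4 = 4.75
  x̄ = (5.25, 4.75),  deviation x̄ - mu_0 = (5.25, 4.75) - (7, 5) = (-1.75, -0.25).

Step 2 — sample covariance matrix, S[i,j] = (1/(n-1)) · Σ_k (x_{k,i} - mean_i) · (x_{k,j} - mean_j), divisor n-1 = 3:
  S[X_1,X_1] = ((3.75)·(3.75) + (-4.25)·(-4.25) + (-2.25)·(-2.25) + (2.75)·(2.75)) / 3 = 44.75/3 = 14.9167
  S[X_1,X_2] = ((3.75)·(2.25) + (-4.25)·(-2.75) + (-2.25)·(-2.75) + (2.75)·(3.25)) / 3 = 35.25/3 = 11.75
  S[X_2,X_2] = ((2.25)·(2.25) + (-2.75)·(-2.75) + (-2.75)·(-2.75) + (3.25)·(3.25)) / 3 = 30.75/3 = 10.25
  S = [[14.9167, 11.75],
 [11.75, 10.25]].

Step 3 — invert S. det(S) = 14.9167·10.25 - (11.75)² = 14.8333.
  S^{-1} = (1/det) · [[d, -b], [-b, a]] = [[0.691, -0.7921],
 [-0.7921, 1.0056]].

Step 4 — quadratic form (x̄ - mu_0)^T · S^{-1} · (x̄ - mu_0):
  S^{-1} · (x̄ - mu_0) = (-1.0112, 1.1348),
  (x̄ - mu_0)^T · [...] = (-1.75)·(-1.0112) + (-0.25)·(1.1348) = 1.486.

Step 5 — scale by n: T² = 4 · 1.486 = 5.9438.

T² ≈ 5.9438


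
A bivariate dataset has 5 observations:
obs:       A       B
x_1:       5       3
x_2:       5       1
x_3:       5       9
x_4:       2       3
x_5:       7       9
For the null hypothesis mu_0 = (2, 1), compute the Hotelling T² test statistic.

Step 1 — sample mean vector:
  mean(A) = (5 + 5 + 5 + 2 + 7) / 5 = 24/5 = 4.8
  mean(B) = (3 + 1 + 9 + 3 + 9) / 5 = 25/5 = 5
  x̄ = (4.8, 5),  deviation x̄ - mu_0 = (4.8, 5) - (2, 1) = (2.8, 4).

Step 2 — sample covariance matrix, S[i,j] = (1/(n-1)) · Σ_k (x_{k,i} - mean_i) · (x_{k,j} - mean_j), divisor n-1 = 4:
  S[A,A] = ((0.2)·(0.2) + (0.2)·(0.2) + (0.2)·(0.2) + (-2.8)·(-2.8) + (2.2)·(2.2)) / 4 = 12.8/4 = 3.2
  S[A,B] = ((0.2)·(-2) + (0.2)·(-4) + (0.2)·(4) + (-2.8)·(-2) + (2.2)·(4)) / 4 = 14/4 = 3.5
  S[B,B] = ((-2)·(-2) + (-4)·(-4) + (4)·(4) + (-2)·(-2) + (4)·(4)) / 4 = 56/4 = 14
  S = [[3.2, 3.5],
 [3.5, 14]].

Step 3 — invert S. det(S) = 3.2·14 - (3.5)² = 32.55.
  S^{-1} = (1/det) · [[d, -b], [-b, a]] = [[0.4301, -0.1075],
 [-0.1075, 0.0983]].

Step 4 — quadratic form (x̄ - mu_0)^T · S^{-1} · (x̄ - mu_0):
  S^{-1} · (x̄ - mu_0) = (0.7742, 0.0922),
  (x̄ - mu_0)^T · [...] = (2.8)·(0.7742) + (4)·(0.0922) = 2.5364.

Step 5 — scale by n: T² = 5 · 2.5364 = 12.682.

T² ≈ 12.682


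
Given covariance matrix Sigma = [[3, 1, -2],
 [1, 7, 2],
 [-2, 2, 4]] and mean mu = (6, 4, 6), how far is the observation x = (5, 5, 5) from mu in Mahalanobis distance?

Step 1 — centre the observation: (x - mu) = (-1, 1, -1).

Step 2 — invert Sigma (cofactor / det for 3×3, or solve directly):
  Sigma^{-1} = [[0.75, -0.25, 0.5],
 [-0.25, 0.25, -0.25],
 [0.5, -0.25, 0.625]].

Step 3 — form the quadratic (x - mu)^T · Sigma^{-1} · (x - mu):
  Sigma^{-1} · (x - mu) = (-1.5, 0.75, -1.375).
  (x - mu)^T · [Sigma^{-1} · (x - mu)] = (-1)·(-1.5) + (1)·(0.75) + (-1)·(-1.375) = 3.625.

Step 4 — take square root: d = √(3.625) ≈ 1.9039.

d(x, mu) = √(3.625) ≈ 1.9039


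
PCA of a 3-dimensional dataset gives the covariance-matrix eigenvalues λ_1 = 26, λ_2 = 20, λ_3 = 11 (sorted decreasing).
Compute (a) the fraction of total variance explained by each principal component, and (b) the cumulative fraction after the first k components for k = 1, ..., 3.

Step 1 — total variance = trace(Sigma) = Σ λ_i = 26 + 20 + 11 = 57.

Step 2 — fraction explained by component i = λ_i / Σ λ:
  PC1: 26/57 = 0.4561
  PC2: 20/57 = 0.3509
  PC3: 11/57 = 0.193

Step 3 — cumulative fraction after k components = (λ_1 + ... + λ_k) / Σ λ:
  k = 1: 26/57 = 0.4561
  k = 2: (26 + 20)/57 = 46/57 = 0.807
  k = 3: (26 + 20 + 11)/57 = 57/57 = 1

Summary (fraction, with percent):

explained: PC1 0.4561 (45.61%), PC2 0.3509 (35.09%), PC3 0.193 (19.3%);  cumulative: 0.4561, 0.807, 1


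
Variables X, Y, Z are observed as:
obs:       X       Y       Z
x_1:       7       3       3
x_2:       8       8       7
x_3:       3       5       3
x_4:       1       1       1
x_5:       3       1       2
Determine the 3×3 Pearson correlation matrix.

Step 1 — column means:
  mean(X) = (7 + 8 + 3 + 1 + 3) / 5 = 22/5 = 4.4
  mean(Y) = (3 + 8 + 5 + 1 + 1) / 5 = 18/5 = 3.6
  mean(Z) = (3 + 7 + 3 + 1 + 2) / 5 = 16/5 = 3.2

Step 2 — sample variances and covariances s[i,j] = (1/(n-1)) · Σ_k (x_{k,i} - mean_i) · (x_{k,j} - mean_j), with n-1 = 4:
  s[X,X] = ((2.6)·(2.6) + (3.6)·(3.6) + (-1.4)·(-1.4) + (-3.4)·(-3.4) + (-1.4)·(-1.4)) / 4 = 35.2/4 = 8.8
  s[X,Y] = ((2.6)·(-0.6) + (3.6)·(4.4) + (-1.4)·(1.4) + (-3.4)·(-2.6) + (-1.4)·(-2.6)) / 4 = 24.8/4 = 6.2
  s[X,Z] = ((2.6)·(-0.2) + (3.6)·(3.8) + (-1.4)·(-0.2) + (-3.4)·(-2.2) + (-1.4)·(-1.2)) / 4 = 22.6/4 = 5.65
  s[Y,Y] = ((-0.6)·(-0.6) + (4.4)·(4.4) + (1.4)·(1.4) + (-2.6)·(-2.6) + (-2.6)·(-2.6)) / 4 = 35.2/4 = 8.8
  s[Y,Z] = ((-0.6)·(-0.2) + (4.4)·(3.8) + (1.4)·(-0.2) + (-2.6)·(-2.2) + (-2.6)·(-1.2)) / 4 = 25.4/4 = 6.35
  s[Z,Z] = ((-0.2)·(-0.2) + (3.8)·(3.8) + (-0.2)·(-0.2) + (-2.2)·(-2.2) + (-1.2)·(-1.2)) / 4 = 20.8/4 = 5.2
  Sample standard deviations s_i = √(s[i,i]):
  s(X) = √(8.8) = 2.9665
  s(Y) = √(8.8) = 2.9665
  s(Z) = √(5.2) = 2.2804

Step 3 — r_{ij} = s_{ij} / (s_i · s_j):
  r[X,X] = 1 (diagonal).
  r[X,Y] = 6.2 / (2.9665 · 2.9665) = 6.2 / 8.8 = 0.7045
  r[X,Z] = 5.65 / (2.9665 · 2.2804) = 5.65 / 6.7646 = 0.8352
  r[Y,Y] = 1 (diagonal).
  r[Y,Z] = 6.35 / (2.9665 · 2.2804) = 6.35 / 6.7646 = 0.9387
  r[Z,Z] = 1 (diagonal).

R is symmetric with unit diagonal. Assembling:

R = [[1, 0.7045, 0.8352],
 [0.7045, 1, 0.9387],
 [0.8352, 0.9387, 1]]


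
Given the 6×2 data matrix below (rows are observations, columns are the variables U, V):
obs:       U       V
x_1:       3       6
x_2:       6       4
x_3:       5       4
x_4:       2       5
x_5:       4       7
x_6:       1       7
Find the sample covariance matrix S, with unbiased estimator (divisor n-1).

Step 1 — column means:
  mean(U) = (3 + 6 + 5 + 2 + 4 + 1) / 6 = 21/6 = 3.5
  mean(V) = (6 + 4 + 4 + 5 + 7 + 7) / 6 = 33/6 = 5.5

Step 2 — sample covariance S[i,j] = (1/(n-1)) · Σ_k (x_{k,i} - mean_i) · (x_{k,j} - mean_j), with n-1 = 5.
  S[U,U] = ((-0.5)·(-0.5) + (2.5)·(2.5) + (1.5)·(1.5) + (-1.5)·(-1.5) + (0.5)·(0.5) + (-2.5)·(-2.5)) / 5 = 17.5/5 = 3.5
  S[U,V] = ((-0.5)·(0.5) + (2.5)·(-1.5) + (1.5)·(-1.5) + (-1.5)·(-0.5) + (0.5)·(1.5) + (-2.5)·(1.5)) / 5 = -8.5/5 = -1.7
  S[V,V] = ((0.5)·(0.5) + (-1.5)·(-1.5) + (-1.5)·(-1.5) + (-0.5)·(-0.5) + (1.5)·(1.5) + (1.5)·(1.5)) / 5 = 9.5/5 = 1.9

S is symmetric (S[j,i] = S[i,j]). Assembling:

S = [[3.5, -1.7],
 [-1.7, 1.9]]


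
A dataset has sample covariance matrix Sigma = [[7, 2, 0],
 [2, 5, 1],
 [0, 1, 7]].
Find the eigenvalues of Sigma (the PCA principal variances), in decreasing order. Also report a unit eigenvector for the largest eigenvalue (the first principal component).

Step 1 — characteristic polynomial p(λ) = det(λI - Sigma) = λ³ - tr·λ² + c_1·λ - det, where tr = trace, c_1 = sum of the principal 2×2 minors, det = det(Sigma):
  tr = 7 + 5 + 7 = 19,
  c_1 = (7·5 - (2)²) + (7·7 - (0)²) + (5·7 - (1)²) = 31 + 49 + 34 = 114,
  det = 7·(5·7 - (1)²) - (2)·((2)·7 - (1)·(0)) + (0)·((2)·(1) - 5·(0)) = 7·(34) - (2)·(14) + (0)·(2) = 210.
  So p(λ) = λ³ - 19λ² + 114λ - 210.
Step 2 — look for an integer root (rational root theorem: any rational root is an integer divisor of 210). Testing λ = 7:
  p(7) = 343 - 931 + 798 - 210 = 0  ✓
  Dividing out (λ - 7): p(λ) = (λ - 7)(λ² - 12λ + 30).
Step 3 — remaining eigenvalues from the quadratic λ² - 12λ + 30 = 0:
  Δ = 12² - 4·30 = 144 - 120 = 24,  λ = (12 ± √24)/2 = (12 ± 4.899)/2 ≈ 8.4495 or 3.5505.
  Sorted: λ_1 = 8.4495,  λ_2 = 7,  λ_3 = 3.5505  (check: sum = 19 = tr ✓).

Step 4 — unit eigenvector for λ_1 ≈ 8.4495: v spans the null space of (Sigma - λ_1 I), whose rows are
  r_1 = (-1.4495, 2, 0),  r_2 = (2, -3.4495, 1),  r_3 = (0, 1, -1.4495).
  v is orthogonal to every row, so take v ∝ r_1 × r_2 = ((2)·(1) - (0)·(-3.4495), (0)·(2) - (-1.4495)·(1), (-1.4495)·(-3.4495) - (2)·(2)) ≈ (2, 1.4495, 1).
  Let u = (2, 1.4495, 1).
  ||u|| = √((2)² + (1.4495)² + (1)²) = √(7.101) ≈ 2.6648,  v_1 = u/||u|| ≈ (0.7505, 0.5439, 0.3753) (||v_1|| = 1).

λ_1 = 8.4495,  λ_2 = 7,  λ_3 = 3.5505;  v_1 ≈ (0.7505, 0.5439, 0.3753)


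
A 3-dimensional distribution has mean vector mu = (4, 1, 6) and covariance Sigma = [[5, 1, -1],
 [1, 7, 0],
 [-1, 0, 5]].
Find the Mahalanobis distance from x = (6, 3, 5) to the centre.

Step 1 — centre the observation: (x - mu) = (2, 2, -1).

Step 2 — invert Sigma (cofactor / det for 3×3, or solve directly):
  Sigma^{-1} = [[0.2147, -0.0307, 0.0429],
 [-0.0307, 0.1472, -0.0061],
 [0.0429, -0.0061, 0.2086]].

Step 3 — form the quadratic (x - mu)^T · Sigma^{-1} · (x - mu):
  Sigma^{-1} · (x - mu) = (0.3252, 0.2393, -0.135).
  (x - mu)^T · [Sigma^{-1} · (x - mu)] = (2)·(0.3252) + (2)·(0.2393) + (-1)·(-0.135) = 1.2638.

Step 4 — take square root: d = √(1.2638) ≈ 1.1242.

d(x, mu) = √(1.2638) ≈ 1.1242


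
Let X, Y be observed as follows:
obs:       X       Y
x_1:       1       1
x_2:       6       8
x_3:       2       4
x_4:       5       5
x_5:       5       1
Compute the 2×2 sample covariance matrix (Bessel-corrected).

Step 1 — column means:
  mean(X) = (1 + 6 + 2 + 5 + 5) / 5 = 19/5 = 3.8
  mean(Y) = (1 + 8 + 4 + 5 + 1) / 5 = 19/5 = 3.8

Step 2 — sample covariance S[i,j] = (1/(n-1)) · Σ_k (x_{k,i} - mean_i) · (x_{k,j} - mean_j), with n-1 = 4.
  S[X,X] = ((-2.8)·(-2.8) + (2.2)·(2.2) + (-1.8)·(-1.8) + (1.2)·(1.2) + (1.2)·(1.2)) / 4 = 18.8/4 = 4.7
  S[X,Y] = ((-2.8)·(-2.8) + (2.2)·(4.2) + (-1.8)·(0.2) + (1.2)·(1.2) + (1.2)·(-2.8)) / 4 = 14.8/4 = 3.7
  S[Y,Y] = ((-2.8)·(-2.8) + (4.2)·(4.2) + (0.2)·(0.2) + (1.2)·(1.2) + (-2.8)·(-2.8)) / 4 = 34.8/4 = 8.7

S is symmetric (S[j,i] = S[i,j]). Assembling:

S = [[4.7, 3.7],
 [3.7, 8.7]]


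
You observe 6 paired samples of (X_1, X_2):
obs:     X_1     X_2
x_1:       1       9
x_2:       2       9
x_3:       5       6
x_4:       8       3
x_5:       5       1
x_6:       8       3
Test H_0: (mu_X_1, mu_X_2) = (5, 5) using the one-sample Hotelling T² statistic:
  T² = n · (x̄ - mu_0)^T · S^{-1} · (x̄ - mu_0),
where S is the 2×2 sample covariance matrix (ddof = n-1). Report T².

Step 1 — sample mean vector:
  mean(X_1) = (1 + 2 + 5 + 8 + 5 + 8) / 6 = 29/6 = 4.8333
  mean(X_2) = (9 + 9 + 6 + 3 + 1 + 3) / 6 = 31/6 = 5.1667
  x̄ = (4.8333, 5.1667),  deviation x̄ - mu_0 = (4.8333, 5.1667) - (5, 5) = (-0.1667, 0.1667).

Step 2 — sample covariance matrix, S[i,j] = (1/(n-1)) · Σ_k (x_{k,i} - mean_i) · (x_{k,j} - mean_j), divisor n-1 = 5:
  S[X_1,X_1] = ((-3.8333)·(-3.8333) + (-2.8333)·(-2.8333) + (0.1667)·(0.1667) + (3.1667)·(3.1667) + (0.1667)·(0.1667) + (3.1667)·(3.1667)) / 5 = 42.8333/5 = 8.5667
  S[X_1,X_2] = ((-3.8333)·(3.8333) + (-2.8333)·(3.8333) + (0.1667)·(0.8333) + (3.1667)·(-2.1667) + (0.1667)·(-4.1667) + (3.1667)·(-2.1667)) / 5 = -39.8333/5 = -7.9667
  S[X_2,X_2] = ((3.8333)·(3.8333) + (3.8333)·(3.8333) + (0.8333)·(0.8333) + (-2.1667)·(-2.1667) + (-4.1667)·(-4.1667) + (-2.1667)·(-2.1667)) / 5 = 56.8333/5 = 11.3667
  S = [[8.5667, -7.9667],
 [-7.9667, 11.3667]].

Step 3 — invert S. det(S) = 8.5667·11.3667 - (-7.9667)² = 33.9067.
  S^{-1} = (1/det) · [[d, -b], [-b, a]] = [[0.3352, 0.235],
 [0.235, 0.2527]].

Step 4 — quadratic form (x̄ - mu_0)^T · S^{-1} · (x̄ - mu_0):
  S^{-1} · (x̄ - mu_0) = (-0.0167, 0.0029),
  (x̄ - mu_0)^T · [...] = (-0.1667)·(-0.0167) + (0.1667)·(0.0029) = 0.0033.

Step 5 — scale by n: T² = 6 · 0.0033 = 0.0197.

T² ≈ 0.0197


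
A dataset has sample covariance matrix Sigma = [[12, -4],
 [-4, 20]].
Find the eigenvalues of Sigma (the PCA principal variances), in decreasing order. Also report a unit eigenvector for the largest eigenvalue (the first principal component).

Step 1 — characteristic polynomial of 2×2 Sigma:
  det(Sigma - λI) = λ² - trace · λ + det = 0.
  trace = 12 + 20 = 32, det = 12·20 - (-4)² = 224.
Step 2 — discriminant:
  Δ = trace² - 4·det = 1024 - 896 = 128.
Step 3 — eigenvalues:
  λ = (trace ± √Δ)/2 = (32 ± 11.3137)/2,
  λ_1 = 21.6569,  λ_2 = 10.3431.

Step 4 — unit eigenvector for λ_1: solve (Sigma - λ_1 I)v = 0. First row:
  (12 - 21.6569)·v_x + (-4)·v_y = 0, i.e. (-9.6569)·v_x + (-4)·v_y = 0,
  so v ∝ (b, λ_1 - a) = (-4, 9.6569); multiply by -1 so the first entry is positive: u = (4, -9.6569).
  ||u|| = √((4)² + (-9.6569)²) = √(109.2548) ≈ 10.4525,
  v_1 = u/||u|| ≈ (0.3827, -0.9239) (||v_1|| = 1).

λ_1 = 21.6569,  λ_2 = 10.3431;  v_1 ≈ (0.3827, -0.9239)


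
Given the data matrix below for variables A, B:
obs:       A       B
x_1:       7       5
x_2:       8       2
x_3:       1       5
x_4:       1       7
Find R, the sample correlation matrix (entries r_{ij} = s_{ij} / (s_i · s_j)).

Step 1 — column means:
  mean(A) = (7 + 8 + 1 + 1) / 4 = 17/4 = 4.25
  mean(B) = (5 + 2 + 5 + 7) / 4 = 19/4 = 4.75

Step 2 — sample variances and covariances s[i,j] = (1/(n-1)) · Σ_k (x_{k,i} - mean_i) · (x_{k,j} - mean_j), with n-1 = 3:
  s[A,A] = ((2.75)·(2.75) + (3.75)·(3.75) + (-3.25)·(-3.25) + (-3.25)·(-3.25)) / 3 = 42.75/3 = 14.25
  s[A,B] = ((2.75)·(0.25) + (3.75)·(-2.75) + (-3.25)·(0.25) + (-3.25)·(2.25)) / 3 = -17.75/3 = -5.9167
  s[B,B] = ((0.25)·(0.25) + (-2.75)·(-2.75) + (0.25)·(0.25) + (2.25)·(2.25)) / 3 = 12.75/3 = 4.25
  Sample standard deviations s_i = √(s[i,i]):
  s(A) = √(14.25) = 3.7749
  s(B) = √(4.25) = 2.0616

Step 3 — r_{ij} = s_{ij} / (s_i · s_j):
  r[A,A] = 1 (diagonal).
  r[A,B] = -5.9167 / (3.7749 · 2.0616) = -5.9167 / 7.7822 = -0.7603
  r[B,B] = 1 (diagonal).

R is symmetric with unit diagonal. Assembling:

R = [[1, -0.7603],
 [-0.7603, 1]]


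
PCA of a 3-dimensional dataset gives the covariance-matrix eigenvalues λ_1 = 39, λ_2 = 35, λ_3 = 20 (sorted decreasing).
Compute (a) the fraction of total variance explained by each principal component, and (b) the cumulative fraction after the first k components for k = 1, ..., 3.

Step 1 — total variance = trace(Sigma) = Σ λ_i = 39 + 35 + 20 = 94.

Step 2 — fraction explained by component i = λ_i / Σ λ:
  PC1: 39/94 = 0.4149
  PC2: 35/94 = 0.3723
  PC3: 20/94 = 0.2128

Step 3 — cumulative fraction after k components = (λ_1 + ... + λ_k) / Σ λ:
  k = 1: 39/94 = 0.4149
  k = 2: (39 + 35)/94 = 74/94 = 0.7872
  k = 3: (39 + 35 + 20)/94 = 94/94 = 1

Summary (fraction, with percent):

explained: PC1 0.4149 (41.49%), PC2 0.3723 (37.23%), PC3 0.2128 (21.28%);  cumulative: 0.4149, 0.7872, 1


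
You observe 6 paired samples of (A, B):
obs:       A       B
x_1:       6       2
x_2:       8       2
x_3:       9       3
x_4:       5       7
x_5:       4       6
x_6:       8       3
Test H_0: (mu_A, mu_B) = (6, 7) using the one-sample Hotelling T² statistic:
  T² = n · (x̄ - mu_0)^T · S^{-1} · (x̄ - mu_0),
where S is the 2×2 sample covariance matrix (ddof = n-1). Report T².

Step 1 — sample mean vector:
  mean(A) = (6 + 8 + 9 + 5 + 4 + 8) / 6 = 40/6 = 6.6667
  mean(B) = (2 + 2 + 3 + 7 + 6 + 3) / 6 = 23/6 = 3.8333
  x̄ = (6.6667, 3.8333),  deviation x̄ - mu_0 = (6.6667, 3.8333) - (6, 7) = (0.6667, -3.1667).

Step 2 — sample covariance matrix, S[i,j] = (1/(n-1)) · Σ_k (x_{k,i} - mean_i) · (x_{k,j} - mean_j), divisor n-1 = 5:
  S[A,A] = ((-0.6667)·(-0.6667) + (1.3333)·(1.3333) + (2.3333)·(2.3333) + (-1.6667)·(-1.6667) + (-2.6667)·(-2.6667) + (1.3333)·(1.3333)) / 5 = 19.3333/5 = 3.8667
  S[A,B] = ((-0.6667)·(-1.8333) + (1.3333)·(-1.8333) + (2.3333)·(-0.8333) + (-1.6667)·(3.1667) + (-2.6667)·(2.1667) + (1.3333)·(-0.8333)) / 5 = -15.3333/5 = -3.0667
  S[B,B] = ((-1.8333)·(-1.8333) + (-1.8333)·(-1.8333) + (-0.8333)·(-0.8333) + (3.1667)·(3.1667) + (2.1667)·(2.1667) + (-0.8333)·(-0.8333)) / 5 = 22.8333/5 = 4.5667
  S = [[3.8667, -3.0667],
 [-3.0667, 4.5667]].

Step 3 — invert S. det(S) = 3.8667·4.5667 - (-3.0667)² = 8.2533.
  S^{-1} = (1/det) · [[d, -b], [-b, a]] = [[0.5533, 0.3716],
 [0.3716, 0.4685]].

Step 4 — quadratic form (x̄ - mu_0)^T · S^{-1} · (x̄ - mu_0):
  S^{-1} · (x̄ - mu_0) = (-0.8078, -1.2359),
  (x̄ - mu_0)^T · [...] = (0.6667)·(-0.8078) + (-3.1667)·(-1.2359) = 3.3751.

Step 5 — scale by n: T² = 6 · 3.3751 = 20.2504.

T² ≈ 20.2504


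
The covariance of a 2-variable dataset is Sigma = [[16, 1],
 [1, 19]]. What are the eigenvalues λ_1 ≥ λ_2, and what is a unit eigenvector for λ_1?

Step 1 — characteristic polynomial of 2×2 Sigma:
  det(Sigma - λI) = λ² - trace · λ + det = 0.
  trace = 16 + 19 = 35, det = 16·19 - (1)² = 303.
Step 2 — discriminant:
  Δ = trace² - 4·det = 1225 - 1212 = 13.
Step 3 — eigenvalues:
  λ = (trace ± √Δ)/2 = (35 ± 3.6056)/2,
  λ_1 = 19.3028,  λ_2 = 15.6972.

Step 4 — unit eigenvector for λ_1: solve (Sigma - λ_1 I)v = 0. First row:
  (16 - 19.3028)·v_x + (1)·v_y = 0, i.e. (-3.3028)·v_x + (1)·v_y = 0,
  so v ∝ (b, λ_1 - a) = (1, 3.3028) = u.
  ||u|| = √((1)² + (3.3028)²) = √(11.9083) ≈ 3.4508,
  v_1 = u/||u|| ≈ (0.2898, 0.9571) (||v_1|| = 1).

λ_1 = 19.3028,  λ_2 = 15.6972;  v_1 ≈ (0.2898, 0.9571)


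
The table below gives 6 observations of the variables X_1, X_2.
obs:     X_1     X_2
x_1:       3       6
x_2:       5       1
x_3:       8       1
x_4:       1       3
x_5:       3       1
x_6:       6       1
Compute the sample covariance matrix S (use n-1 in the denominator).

Step 1 — column means:
  mean(X_1) = (3 + 5 + 8 + 1 + 3 + 6) / 6 = 26/6 = 4.3333
  mean(X_2) = (6 + 1 + 1 + 3 + 1 + 1) / 6 = 13/6 = 2.1667

Step 2 — sample covariance S[i,j] = (1/(n-1)) · Σ_k (x_{k,i} - mean_i) · (x_{k,j} - mean_j), with n-1 = 5.
  S[X_1,X_1] = ((-1.3333)·(-1.3333) + (0.6667)·(0.6667) + (3.6667)·(3.6667) + (-3.3333)·(-3.3333) + (-1.3333)·(-1.3333) + (1.6667)·(1.6667)) / 5 = 31.3333/5 = 6.2667
  S[X_1,X_2] = ((-1.3333)·(3.8333) + (0.6667)·(-1.1667) + (3.6667)·(-1.1667) + (-3.3333)·(0.8333) + (-1.3333)·(-1.1667) + (1.6667)·(-1.1667)) / 5 = -13.3333/5 = -2.6667
  S[X_2,X_2] = ((3.8333)·(3.8333) + (-1.1667)·(-1.1667) + (-1.1667)·(-1.1667) + (0.8333)·(0.8333) + (-1.1667)·(-1.1667) + (-1.1667)·(-1.1667)) / 5 = 20.8333/5 = 4.1667

S is symmetric (S[j,i] = S[i,j]). Assembling:

S = [[6.2667, -2.6667],
 [-2.6667, 4.1667]]


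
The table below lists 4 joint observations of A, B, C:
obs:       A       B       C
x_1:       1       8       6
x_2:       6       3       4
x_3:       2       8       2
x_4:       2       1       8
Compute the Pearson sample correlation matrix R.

Step 1 — column means:
  mean(A) = (1 + 6 + 2 + 2) / 4 = 11/4 = 2.75
  mean(B) = (8 + 3 + 8 + 1) / 4 = 20/4 = 5
  mean(C) = (6 + 4 + 2 + 8) / 4 = 20/4 = 5

Step 2 — sample variances and covariances s[i,j] = (1/(n-1)) · Σ_k (x_{k,i} - mean_i) · (x_{k,j} - mean_j), with n-1 = 3:
  s[A,A] = ((-1.75)·(-1.75) + (3.25)·(3.25) + (-0.75)·(-0.75) + (-0.75)·(-0.75)) / 3 = 14.75/3 = 4.9167
  s[A,B] = ((-1.75)·(3) + (3.25)·(-2) + (-0.75)·(3) + (-0.75)·(-4)) / 3 = -11/3 = -3.6667
  s[A,C] = ((-1.75)·(1) + (3.25)·(-1) + (-0.75)·(-3) + (-0.75)·(3)) / 3 = -5/3 = -1.6667
  s[B,B] = ((3)·(3) + (-2)·(-2) + (3)·(3) + (-4)·(-4)) / 3 = 38/3 = 12.6667
  s[B,C] = ((3)·(1) + (-2)·(-1) + (3)·(-3) + (-4)·(3)) / 3 = -16/3 = -5.3333
  s[C,C] = ((1)·(1) + (-1)·(-1) + (-3)·(-3) + (3)·(3)) / 3 = 20/3 = 6.6667
  Sample standard deviations s_i = √(s[i,i]):
  s(A) = √(4.9167) = 2.2174
  s(B) = √(12.6667) = 3.559
  s(C) = √(6.6667) = 2.582

Step 3 — r_{ij} = s_{ij} / (s_i · s_j):
  r[A,A] = 1 (diagonal).
  r[A,B] = -3.6667 / (2.2174 · 3.559) = -3.6667 / 7.8916 = -0.4646
  r[A,C] = -1.6667 / (2.2174 · 2.582) = -1.6667 / 5.7252 = -0.2911
  r[B,B] = 1 (diagonal).
  r[B,C] = -5.3333 / (3.559 · 2.582) = -5.3333 / 9.1894 = -0.5804
  r[C,C] = 1 (diagonal).

R is symmetric with unit diagonal. Assembling:

R = [[1, -0.4646, -0.2911],
 [-0.4646, 1, -0.5804],
 [-0.2911, -0.5804, 1]]


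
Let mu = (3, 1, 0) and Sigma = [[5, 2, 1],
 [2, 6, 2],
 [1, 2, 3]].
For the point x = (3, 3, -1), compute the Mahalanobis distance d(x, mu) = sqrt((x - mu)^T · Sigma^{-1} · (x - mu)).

Step 1 — centre the observation: (x - mu) = (0, 2, -1).

Step 2 — invert Sigma (cofactor / det for 3×3, or solve directly):
  Sigma^{-1} = [[0.2333, -0.0667, -0.0333],
 [-0.0667, 0.2333, -0.1333],
 [-0.0333, -0.1333, 0.4333]].

Step 3 — form the quadratic (x - mu)^T · Sigma^{-1} · (x - mu):
  Sigma^{-1} · (x - mu) = (-0.1, 0.6, -0.7).
  (x - mu)^T · [Sigma^{-1} · (x - mu)] = (0)·(-0.1) + (2)·(0.6) + (-1)·(-0.7) = 1.9.

Step 4 — take square root: d = √(1.9) ≈ 1.3784.

d(x, mu) = √(1.9) ≈ 1.3784


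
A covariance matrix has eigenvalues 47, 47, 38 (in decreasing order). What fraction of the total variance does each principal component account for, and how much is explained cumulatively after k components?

Step 1 — total variance = trace(Sigma) = Σ λ_i = 47 + 47 + 38 = 132.

Step 2 — fraction explained by component i = λ_i / Σ λ:
  PC1: 47/132 = 0.3561
  PC2: 47/132 = 0.3561
  PC3: 38/132 = 0.2879

Step 3 — cumulative fraction after k components = (λ_1 + ... + λ_k) / Σ λ:
  k = 1: 47/132 = 0.3561
  k = 2: (47 + 47)/132 = 94/132 = 0.7121
  k = 3: (47 + 47 + 38)/132 = 132/132 = 1

Summary (fraction, with percent):

explained: PC1 0.3561 (35.61%), PC2 0.3561 (35.61%), PC3 0.2879 (28.79%);  cumulative: 0.3561, 0.7121, 1


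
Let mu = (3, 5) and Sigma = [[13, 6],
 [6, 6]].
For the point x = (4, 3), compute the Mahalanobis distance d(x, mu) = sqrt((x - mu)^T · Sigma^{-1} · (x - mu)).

Step 1 — centre the observation: (x - mu) = (1, -2).

Step 2 — invert Sigma. det(Sigma) = 13·6 - (6)² = 42.
  Sigma^{-1} = (1/det) · [[d, -b], [-b, a]] = [[0.1429, -0.1429],
 [-0.1429, 0.3095]].

Step 3 — form the quadratic (x - mu)^T · Sigma^{-1} · (x - mu):
  Sigma^{-1} · (x - mu) = (0.4286, -0.7619).
  (x - mu)^T · [Sigma^{-1} · (x - mu)] = (1)·(0.4286) + (-2)·(-0.7619) = 1.9524.

Step 4 — take square root: d = √(1.9524) ≈ 1.3973.

d(x, mu) = √(1.9524) ≈ 1.3973


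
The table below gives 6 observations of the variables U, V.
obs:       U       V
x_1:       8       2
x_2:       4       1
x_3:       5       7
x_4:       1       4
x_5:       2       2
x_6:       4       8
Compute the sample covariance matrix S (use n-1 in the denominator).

Step 1 — column means:
  mean(U) = (8 + 4 + 5 + 1 + 2 + 4) / 6 = 24/6 = 4
  mean(V) = (2 + 1 + 7 + 4 + 2 + 8) / 6 = 24/6 = 4

Step 2 — sample covariance S[i,j] = (1/(n-1)) · Σ_k (x_{k,i} - mean_i) · (x_{k,j} - mean_j), with n-1 = 5.
  S[U,U] = ((4)·(4) + (0)·(0) + (1)·(1) + (-3)·(-3) + (-2)·(-2) + (0)·(0)) / 5 = 30/5 = 6
  S[U,V] = ((4)·(-2) + (0)·(-3) + (1)·(3) + (-3)·(0) + (-2)·(-2) + (0)·(4)) / 5 = -1/5 = -0.2
  S[V,V] = ((-2)·(-2) + (-3)·(-3) + (3)·(3) + (0)·(0) + (-2)·(-2) + (4)·(4)) / 5 = 42/5 = 8.4

S is symmetric (S[j,i] = S[i,j]). Assembling:

S = [[6, -0.2],
 [-0.2, 8.4]]


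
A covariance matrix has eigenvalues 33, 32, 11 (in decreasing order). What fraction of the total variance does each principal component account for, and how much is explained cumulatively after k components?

Step 1 — total variance = trace(Sigma) = Σ λ_i = 33 + 32 + 11 = 76.

Step 2 — fraction explained by component i = λ_i / Σ λ:
  PC1: 33/76 = 0.4342
  PC2: 32/76 = 0.4211
  PC3: 11/76 = 0.1447

Step 3 — cumulative fraction after k components = (λ_1 + ... + λ_k) / Σ λ:
  k = 1: 33/76 = 0.4342
  k = 2: (33 + 32)/76 = 65/76 = 0.8553
  k = 3: (33 + 32 + 11)/76 = 76/76 = 1

Summary (fraction, with percent):

explained: PC1 0.4342 (43.42%), PC2 0.4211 (42.11%), PC3 0.1447 (14.47%);  cumulative: 0.4342, 0.8553, 1


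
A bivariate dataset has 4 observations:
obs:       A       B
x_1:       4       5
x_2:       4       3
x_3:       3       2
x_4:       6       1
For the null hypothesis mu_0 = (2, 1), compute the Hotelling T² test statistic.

Step 1 — sample mean vector:
  mean(A) = (4 + 4 + 3 + 6) / 4 = 17/4 = 4.25
  mean(B) = (5 + 3 + 2 + 1) / 4 = 11/4 = 2.75
  x̄ = (4.25, 2.75),  deviation x̄ - mu_0 = (4.25, 2.75) - (2, 1) = (2.25, 1.75).

Step 2 — sample covariance matrix, S[i,j] = (1/(n-1)) · Σ_k (x_{k,i} - mean_i) · (x_{k,j} - mean_j), divisor n-1 = 3:
  S[A,A] = ((-0.25)·(-0.25) + (-0.25)·(-0.25) + (-1.25)·(-1.25) + (1.75)·(1.75)) / 3 = 4.75/3 = 1.5833
  S[A,B] = ((-0.25)·(2.25) + (-0.25)·(0.25) + (-1.25)·(-0.75) + (1.75)·(-1.75)) / 3 = -2.75/3 = -0.9167
  S[B,B] = ((2.25)·(2.25) + (0.25)·(0.25) + (-0.75)·(-0.75) + (-1.75)·(-1.75)) / 3 = 8.75/3 = 2.9167
  S = [[1.5833, -0.9167],
 [-0.9167, 2.9167]].

Step 3 — invert S. det(S) = 1.5833·2.9167 - (-0.9167)² = 3.7778.
  S^{-1} = (1/det) · [[d, -b], [-b, a]] = [[0.7721, 0.2426],
 [0.2426, 0.4191]].

Step 4 — quadratic form (x̄ - mu_0)^T · S^{-1} · (x̄ - mu_0):
  S^{-1} · (x̄ - mu_0) = (2.1618, 1.2794),
  (x̄ - mu_0)^T · [...] = (2.25)·(2.1618) + (1.75)·(1.2794) = 7.1029.

Step 5 — scale by n: T² = 4 · 7.1029 = 28.4118.

T² ≈ 28.4118


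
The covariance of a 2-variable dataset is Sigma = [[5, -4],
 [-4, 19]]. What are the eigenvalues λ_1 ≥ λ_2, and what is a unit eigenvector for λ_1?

Step 1 — characteristic polynomial of 2×2 Sigma:
  det(Sigma - λI) = λ² - trace · λ + det = 0.
  trace = 5 + 19 = 24, det = 5·19 - (-4)² = 79.
Step 2 — discriminant:
  Δ = trace² - 4·det = 576 - 316 = 260.
Step 3 — eigenvalues:
  λ = (trace ± √Δ)/2 = (24 ± 16.1245)/2,
  λ_1 = 20.0623,  λ_2 = 3.9377.

Step 4 — unit eigenvector for λ_1: solve (Sigma - λ_1 I)v = 0. First row:
  (5 - 20.0623)·v_x + (-4)·v_y = 0, i.e. (-15.0623)·v_x + (-4)·v_y = 0,
  so v ∝ (b, λ_1 - a) = (-4, 15.0623); multiply by -1 so the first entry is positive: u = (4, -15.0623).
  ||u|| = √((4)² + (-15.0623)²) = √(242.8716) ≈ 15.5843,
  v_1 = u/||u|| ≈ (0.2567, -0.9665) (||v_1|| = 1).

λ_1 = 20.0623,  λ_2 = 3.9377;  v_1 ≈ (0.2567, -0.9665)
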